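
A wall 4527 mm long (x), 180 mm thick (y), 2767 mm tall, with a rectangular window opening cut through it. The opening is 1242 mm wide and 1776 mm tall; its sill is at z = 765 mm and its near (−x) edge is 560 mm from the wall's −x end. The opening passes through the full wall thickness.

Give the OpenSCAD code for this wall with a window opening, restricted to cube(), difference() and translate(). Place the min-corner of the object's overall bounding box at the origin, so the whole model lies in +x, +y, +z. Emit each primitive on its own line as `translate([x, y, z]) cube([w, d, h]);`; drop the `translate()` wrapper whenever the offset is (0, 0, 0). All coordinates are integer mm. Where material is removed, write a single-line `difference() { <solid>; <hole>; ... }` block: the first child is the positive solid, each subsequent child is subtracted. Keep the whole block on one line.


difference() { cube([4527, 180, 2767]); translate([560, 0, 765]) cube([1242, 180, 1776]); }


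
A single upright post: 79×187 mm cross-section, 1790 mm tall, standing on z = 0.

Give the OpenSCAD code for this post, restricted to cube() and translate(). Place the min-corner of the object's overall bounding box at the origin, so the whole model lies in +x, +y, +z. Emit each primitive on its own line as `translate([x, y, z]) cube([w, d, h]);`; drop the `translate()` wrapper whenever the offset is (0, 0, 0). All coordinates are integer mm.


cube([79, 187, 1790]);


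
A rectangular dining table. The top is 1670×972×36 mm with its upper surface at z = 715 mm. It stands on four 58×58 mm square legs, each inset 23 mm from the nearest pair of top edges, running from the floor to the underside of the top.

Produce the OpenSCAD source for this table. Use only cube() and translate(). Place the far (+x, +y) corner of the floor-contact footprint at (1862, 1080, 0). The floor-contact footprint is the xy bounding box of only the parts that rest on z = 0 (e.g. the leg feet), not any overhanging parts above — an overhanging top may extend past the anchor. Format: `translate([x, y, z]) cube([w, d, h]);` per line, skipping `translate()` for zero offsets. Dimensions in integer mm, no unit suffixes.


translate([215, 131, 679]) cube([1670, 972, 36]);
translate([238, 154, 0]) cube([58, 58, 679]);
translate([1804, 154, 0]) cube([58, 58, 679]);
translate([238, 1022, 0]) cube([58, 58, 679]);
translate([1804, 1022, 0]) cube([58, 58, 679]);


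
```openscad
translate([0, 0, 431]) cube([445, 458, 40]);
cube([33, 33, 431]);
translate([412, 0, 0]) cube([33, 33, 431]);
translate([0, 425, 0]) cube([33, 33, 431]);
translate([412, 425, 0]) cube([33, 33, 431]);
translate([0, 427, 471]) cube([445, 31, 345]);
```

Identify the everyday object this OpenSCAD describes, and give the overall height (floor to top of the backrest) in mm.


A chair. The overall height is 816 mm.

A slab on four corner posts with a tall panel at the back — a chair. The seat slab sits at z = 431 with thickness 40, and the 345 mm backrest starts at the seat top, so the overall height is 431 + 40 + 345 = 816 mm.


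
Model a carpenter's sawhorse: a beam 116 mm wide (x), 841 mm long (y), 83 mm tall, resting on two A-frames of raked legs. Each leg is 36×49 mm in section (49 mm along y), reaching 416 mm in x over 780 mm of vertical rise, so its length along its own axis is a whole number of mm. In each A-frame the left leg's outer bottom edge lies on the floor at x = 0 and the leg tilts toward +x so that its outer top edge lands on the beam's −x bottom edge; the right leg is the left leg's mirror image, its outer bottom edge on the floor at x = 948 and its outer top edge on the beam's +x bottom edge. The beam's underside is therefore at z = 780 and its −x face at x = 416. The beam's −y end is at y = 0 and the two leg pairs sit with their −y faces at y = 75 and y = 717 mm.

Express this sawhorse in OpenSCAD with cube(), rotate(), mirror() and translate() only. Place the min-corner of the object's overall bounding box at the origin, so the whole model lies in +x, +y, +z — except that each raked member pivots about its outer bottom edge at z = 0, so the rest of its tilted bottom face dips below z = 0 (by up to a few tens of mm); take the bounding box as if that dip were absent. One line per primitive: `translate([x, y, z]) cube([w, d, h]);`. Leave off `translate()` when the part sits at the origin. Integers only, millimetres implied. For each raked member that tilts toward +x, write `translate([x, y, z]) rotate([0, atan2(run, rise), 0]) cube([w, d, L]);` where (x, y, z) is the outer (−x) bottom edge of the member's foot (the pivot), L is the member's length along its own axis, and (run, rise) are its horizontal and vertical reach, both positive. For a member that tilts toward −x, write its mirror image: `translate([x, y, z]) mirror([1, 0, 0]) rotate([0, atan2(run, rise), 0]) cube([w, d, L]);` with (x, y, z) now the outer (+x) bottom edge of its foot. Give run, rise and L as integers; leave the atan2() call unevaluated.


// leg length = √(416² + 780²) = 884
// right-leg outer foot x = 2·416 + 116 = 948
// beam min-corner = (416, 0, 780)
translate([416, 0, 780]) cube([116, 841, 83]);
translate([0, 75, 0]) rotate([0, atan2(416, 780), 0]) cube([36, 49, 884]);
translate([948, 75, 0]) mirror([1, 0, 0]) rotate([0, atan2(416, 780), 0]) cube([36, 49, 884]);
translate([0, 717, 0]) rotate([0, atan2(416, 780), 0]) cube([36, 49, 884]);
translate([948, 717, 0]) mirror([1, 0, 0]) rotate([0, atan2(416, 780), 0]) cube([36, 49, 884]);


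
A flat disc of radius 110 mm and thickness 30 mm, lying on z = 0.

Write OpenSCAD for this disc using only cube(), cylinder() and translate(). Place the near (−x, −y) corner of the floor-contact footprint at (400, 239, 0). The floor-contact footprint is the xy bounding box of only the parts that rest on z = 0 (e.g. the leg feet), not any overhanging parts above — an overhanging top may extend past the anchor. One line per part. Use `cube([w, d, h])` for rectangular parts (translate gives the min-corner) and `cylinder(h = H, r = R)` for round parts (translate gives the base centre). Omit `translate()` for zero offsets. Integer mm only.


translate([510, 349, 0]) cylinder(h = 30, r = 110);


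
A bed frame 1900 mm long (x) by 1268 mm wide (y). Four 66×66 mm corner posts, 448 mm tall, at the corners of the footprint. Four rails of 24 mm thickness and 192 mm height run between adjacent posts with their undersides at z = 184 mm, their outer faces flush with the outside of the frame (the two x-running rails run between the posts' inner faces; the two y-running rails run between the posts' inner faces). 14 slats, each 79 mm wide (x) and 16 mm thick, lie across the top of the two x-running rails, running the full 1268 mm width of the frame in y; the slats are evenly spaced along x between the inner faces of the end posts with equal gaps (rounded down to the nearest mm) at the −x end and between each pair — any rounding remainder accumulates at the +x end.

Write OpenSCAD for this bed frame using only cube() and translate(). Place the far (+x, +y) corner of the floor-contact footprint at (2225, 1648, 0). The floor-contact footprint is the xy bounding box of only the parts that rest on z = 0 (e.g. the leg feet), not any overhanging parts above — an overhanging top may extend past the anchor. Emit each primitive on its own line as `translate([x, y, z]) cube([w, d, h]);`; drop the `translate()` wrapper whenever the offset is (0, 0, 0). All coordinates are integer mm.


translate([325, 380, 0]) cube([66, 66, 448]);
translate([325, 1582, 0]) cube([66, 66, 448]);
translate([2159, 380, 0]) cube([66, 66, 448]);
translate([2159, 1582, 0]) cube([66, 66, 448]);
translate([391, 380, 184]) cube([1768, 24, 192]);
translate([391, 1624, 184]) cube([1768, 24, 192]);
translate([325, 446, 184]) cube([24, 1136, 192]);
translate([2201, 446, 184]) cube([24, 1136, 192]);
translate([435, 380, 376]) cube([79, 1268, 16]);
translate([558, 380, 376]) cube([79, 1268, 16]);
translate([681, 380, 376]) cube([79, 1268, 16]);
translate([804, 380, 376]) cube([79, 1268, 16]);
translate([927, 380, 376]) cube([79, 1268, 16]);
translate([1050, 380, 376]) cube([79, 1268, 16]);
translate([1173, 380, 376]) cube([79, 1268, 16]);
translate([1296, 380, 376]) cube([79, 1268, 16]);
translate([1419, 380, 376]) cube([79, 1268, 16]);
translate([1542, 380, 376]) cube([79, 1268, 16]);
translate([1665, 380, 376]) cube([79, 1268, 16]);
translate([1788, 380, 376]) cube([79, 1268, 16]);
translate([1911, 380, 376]) cube([79, 1268, 16]);
translate([2034, 380, 376]) cube([79, 1268, 16]);


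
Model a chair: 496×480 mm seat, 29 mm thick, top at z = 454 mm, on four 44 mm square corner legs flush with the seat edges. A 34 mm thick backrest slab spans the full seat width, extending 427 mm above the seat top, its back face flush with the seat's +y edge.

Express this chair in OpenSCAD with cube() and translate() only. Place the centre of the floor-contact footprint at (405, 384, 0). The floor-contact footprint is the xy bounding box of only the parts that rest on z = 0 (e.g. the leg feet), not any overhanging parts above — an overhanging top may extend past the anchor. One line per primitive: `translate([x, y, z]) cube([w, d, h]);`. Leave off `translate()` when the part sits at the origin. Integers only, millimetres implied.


translate([157, 144, 425]) cube([496, 480, 29]);
translate([157, 144, 0]) cube([44, 44, 425]);
translate([609, 144, 0]) cube([44, 44, 425]);
translate([157, 580, 0]) cube([44, 44, 425]);
translate([609, 580, 0]) cube([44, 44, 425]);
translate([157, 590, 454]) cube([496, 34, 427]);


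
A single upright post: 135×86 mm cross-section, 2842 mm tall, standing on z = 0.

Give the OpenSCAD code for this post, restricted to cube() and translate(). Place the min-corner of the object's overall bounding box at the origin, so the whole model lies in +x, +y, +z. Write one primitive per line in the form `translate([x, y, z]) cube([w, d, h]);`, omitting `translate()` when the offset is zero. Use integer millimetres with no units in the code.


cube([135, 86, 2842]);


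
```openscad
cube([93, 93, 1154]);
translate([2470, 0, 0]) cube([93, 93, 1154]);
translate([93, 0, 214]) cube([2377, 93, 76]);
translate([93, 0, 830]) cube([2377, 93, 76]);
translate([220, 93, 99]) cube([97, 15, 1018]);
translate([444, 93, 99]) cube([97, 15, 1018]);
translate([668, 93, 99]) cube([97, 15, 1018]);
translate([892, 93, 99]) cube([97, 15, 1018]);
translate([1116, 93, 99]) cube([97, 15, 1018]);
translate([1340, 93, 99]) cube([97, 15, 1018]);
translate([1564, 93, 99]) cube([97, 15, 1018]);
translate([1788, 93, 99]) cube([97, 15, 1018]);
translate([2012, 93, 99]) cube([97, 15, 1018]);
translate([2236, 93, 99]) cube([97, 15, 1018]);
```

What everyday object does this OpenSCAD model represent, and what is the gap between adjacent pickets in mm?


A fence section. The picket gap is 127 mm.

Two posts, two rails, 10 pickets — a fence section. Span 2377 mm holds 10 pickets of 97 mm with 11 equal gaps: ⌊(2377 − 10·97) / 11⌋ = 127 mm.


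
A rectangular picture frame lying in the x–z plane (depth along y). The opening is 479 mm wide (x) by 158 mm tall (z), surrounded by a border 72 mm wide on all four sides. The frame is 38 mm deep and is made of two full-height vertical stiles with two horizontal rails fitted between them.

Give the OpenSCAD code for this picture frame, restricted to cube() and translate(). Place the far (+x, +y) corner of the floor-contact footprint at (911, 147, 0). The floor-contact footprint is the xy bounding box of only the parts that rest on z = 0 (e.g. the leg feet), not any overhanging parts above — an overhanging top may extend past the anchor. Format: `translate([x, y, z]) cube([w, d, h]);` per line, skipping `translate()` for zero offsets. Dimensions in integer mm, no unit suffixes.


translate([288, 109, 0]) cube([72, 38, 302]);
translate([839, 109, 0]) cube([72, 38, 302]);
translate([360, 109, 0]) cube([479, 38, 72]);
translate([360, 109, 230]) cube([479, 38, 72]);


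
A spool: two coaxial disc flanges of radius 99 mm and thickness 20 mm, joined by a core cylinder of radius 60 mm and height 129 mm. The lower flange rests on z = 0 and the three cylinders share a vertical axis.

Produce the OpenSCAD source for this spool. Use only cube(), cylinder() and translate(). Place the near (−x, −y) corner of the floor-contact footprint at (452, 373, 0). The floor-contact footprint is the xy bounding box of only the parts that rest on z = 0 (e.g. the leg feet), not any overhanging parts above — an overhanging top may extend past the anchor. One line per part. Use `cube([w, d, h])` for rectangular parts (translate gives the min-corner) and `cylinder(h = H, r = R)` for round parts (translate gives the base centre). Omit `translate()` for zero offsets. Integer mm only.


translate([551, 472, 0]) cylinder(h = 20, r = 99);
translate([551, 472, 20]) cylinder(h = 129, r = 60);
translate([551, 472, 149]) cylinder(h = 20, r = 99);


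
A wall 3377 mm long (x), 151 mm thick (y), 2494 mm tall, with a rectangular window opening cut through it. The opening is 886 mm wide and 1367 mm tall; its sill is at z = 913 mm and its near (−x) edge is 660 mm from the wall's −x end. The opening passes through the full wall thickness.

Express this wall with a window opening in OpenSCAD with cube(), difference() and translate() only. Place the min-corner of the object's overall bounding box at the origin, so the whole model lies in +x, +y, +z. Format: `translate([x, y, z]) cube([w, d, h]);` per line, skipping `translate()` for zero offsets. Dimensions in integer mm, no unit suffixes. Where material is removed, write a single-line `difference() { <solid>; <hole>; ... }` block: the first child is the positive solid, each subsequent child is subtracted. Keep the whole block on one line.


difference() { cube([3377, 151, 2494]); translate([660, 0, 913]) cube([886, 151, 1367]); }


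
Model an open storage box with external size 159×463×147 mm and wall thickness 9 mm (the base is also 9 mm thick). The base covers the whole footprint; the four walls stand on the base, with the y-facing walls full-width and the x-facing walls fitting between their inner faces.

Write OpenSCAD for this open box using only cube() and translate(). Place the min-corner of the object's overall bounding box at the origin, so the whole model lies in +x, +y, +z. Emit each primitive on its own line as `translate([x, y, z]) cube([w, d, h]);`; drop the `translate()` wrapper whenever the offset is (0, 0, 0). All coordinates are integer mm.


cube([159, 463, 9]);
translate([0, 0, 9]) cube([159, 9, 138]);
translate([0, 454, 9]) cube([159, 9, 138]);
translate([0, 9, 9]) cube([9, 445, 138]);
translate([150, 9, 9]) cube([9, 445, 138]);


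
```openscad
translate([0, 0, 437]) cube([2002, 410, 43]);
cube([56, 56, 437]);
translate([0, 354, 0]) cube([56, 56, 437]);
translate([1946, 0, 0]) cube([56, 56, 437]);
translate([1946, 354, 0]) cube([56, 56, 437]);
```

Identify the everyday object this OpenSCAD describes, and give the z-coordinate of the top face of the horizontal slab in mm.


A bench. The seat-top height is 480 mm.

A long slab on four corner posts — a bench. The slab sits at z = 437 with thickness 43, so the top is 437 + 43 = 480 mm.


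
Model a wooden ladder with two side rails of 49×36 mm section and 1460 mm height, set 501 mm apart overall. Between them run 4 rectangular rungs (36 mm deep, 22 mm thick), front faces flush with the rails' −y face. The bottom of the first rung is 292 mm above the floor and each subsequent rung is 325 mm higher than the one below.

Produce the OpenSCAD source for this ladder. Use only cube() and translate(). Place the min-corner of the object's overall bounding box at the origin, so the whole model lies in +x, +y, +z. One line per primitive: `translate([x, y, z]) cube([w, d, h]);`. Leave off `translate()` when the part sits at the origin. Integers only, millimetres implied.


cube([49, 36, 1460]);
translate([452, 0, 0]) cube([49, 36, 1460]);
translate([49, 0, 292]) cube([403, 36, 22]);
translate([49, 0, 617]) cube([403, 36, 22]);
translate([49, 0, 942]) cube([403, 36, 22]);
translate([49, 0, 1267]) cube([403, 36, 22]);


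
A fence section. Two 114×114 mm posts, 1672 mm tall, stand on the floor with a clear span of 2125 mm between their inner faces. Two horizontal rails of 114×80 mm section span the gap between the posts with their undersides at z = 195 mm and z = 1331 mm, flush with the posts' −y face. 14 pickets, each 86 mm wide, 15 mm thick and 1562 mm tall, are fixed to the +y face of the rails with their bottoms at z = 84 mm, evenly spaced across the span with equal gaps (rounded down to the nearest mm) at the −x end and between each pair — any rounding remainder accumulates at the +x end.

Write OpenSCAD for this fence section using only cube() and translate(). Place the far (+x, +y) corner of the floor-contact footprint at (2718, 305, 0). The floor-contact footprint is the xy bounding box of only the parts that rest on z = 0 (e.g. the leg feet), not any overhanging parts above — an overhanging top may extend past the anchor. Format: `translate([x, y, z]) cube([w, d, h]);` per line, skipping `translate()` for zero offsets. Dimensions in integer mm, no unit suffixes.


translate([365, 191, 0]) cube([114, 114, 1672]);
translate([2604, 191, 0]) cube([114, 114, 1672]);
translate([479, 191, 195]) cube([2125, 114, 80]);
translate([479, 191, 1331]) cube([2125, 114, 80]);
translate([540, 305, 84]) cube([86, 15, 1562]);
translate([687, 305, 84]) cube([86, 15, 1562]);
translate([834, 305, 84]) cube([86, 15, 1562]);
translate([981, 305, 84]) cube([86, 15, 1562]);
translate([1128, 305, 84]) cube([86, 15, 1562]);
translate([1275, 305, 84]) cube([86, 15, 1562]);
translate([1422, 305, 84]) cube([86, 15, 1562]);
translate([1569, 305, 84]) cube([86, 15, 1562]);
translate([1716, 305, 84]) cube([86, 15, 1562]);
translate([1863, 305, 84]) cube([86, 15, 1562]);
translate([2010, 305, 84]) cube([86, 15, 1562]);
translate([2157, 305, 84]) cube([86, 15, 1562]);
translate([2304, 305, 84]) cube([86, 15, 1562]);
translate([2451, 305, 84]) cube([86, 15, 1562]);


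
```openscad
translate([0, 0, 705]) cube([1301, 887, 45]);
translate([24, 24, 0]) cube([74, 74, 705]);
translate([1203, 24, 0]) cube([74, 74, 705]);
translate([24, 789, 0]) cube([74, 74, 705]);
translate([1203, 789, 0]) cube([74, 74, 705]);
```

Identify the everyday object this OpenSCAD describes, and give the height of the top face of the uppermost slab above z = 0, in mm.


A table. The table height is 750 mm.

A 1301×887×45 slab sits at z = 705 on four 74 mm square posts — a table. The top surface is at 705 + 45 = 750 mm.


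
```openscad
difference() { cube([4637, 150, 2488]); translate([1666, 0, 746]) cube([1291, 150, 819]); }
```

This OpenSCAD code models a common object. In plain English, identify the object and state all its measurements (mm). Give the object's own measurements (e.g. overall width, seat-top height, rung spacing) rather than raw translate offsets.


A wall 4637 mm long (x), 150 mm thick (y), 2488 mm tall, with a rectangular window opening cut through it. The opening is 1291 mm wide and 819 mm tall; its sill is at z = 746 mm and its near (−x) edge is 1666 mm from the wall's −x end. The opening passes through the full wall thickness.


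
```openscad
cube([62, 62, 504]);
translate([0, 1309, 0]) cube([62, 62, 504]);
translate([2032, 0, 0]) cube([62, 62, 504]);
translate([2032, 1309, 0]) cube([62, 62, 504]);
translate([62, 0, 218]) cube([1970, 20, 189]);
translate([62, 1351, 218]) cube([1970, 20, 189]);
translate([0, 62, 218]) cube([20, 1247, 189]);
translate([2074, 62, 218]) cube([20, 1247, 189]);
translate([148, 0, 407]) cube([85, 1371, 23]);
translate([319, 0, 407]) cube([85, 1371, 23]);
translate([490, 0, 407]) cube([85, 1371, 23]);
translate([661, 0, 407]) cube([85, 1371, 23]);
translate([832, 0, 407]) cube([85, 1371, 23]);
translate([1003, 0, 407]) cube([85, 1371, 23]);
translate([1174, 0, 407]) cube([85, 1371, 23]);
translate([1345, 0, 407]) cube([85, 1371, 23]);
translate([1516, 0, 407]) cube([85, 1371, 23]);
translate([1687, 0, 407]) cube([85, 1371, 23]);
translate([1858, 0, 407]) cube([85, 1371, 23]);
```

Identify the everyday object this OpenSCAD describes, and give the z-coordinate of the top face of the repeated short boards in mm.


A bed frame. The slat-top height is 430 mm.

Four posts, four rails, and a row of slats — a bed frame. Slats sit on the rails at z = 218 + 189 = 407; with slat thickness 23, the top is 430 mm.


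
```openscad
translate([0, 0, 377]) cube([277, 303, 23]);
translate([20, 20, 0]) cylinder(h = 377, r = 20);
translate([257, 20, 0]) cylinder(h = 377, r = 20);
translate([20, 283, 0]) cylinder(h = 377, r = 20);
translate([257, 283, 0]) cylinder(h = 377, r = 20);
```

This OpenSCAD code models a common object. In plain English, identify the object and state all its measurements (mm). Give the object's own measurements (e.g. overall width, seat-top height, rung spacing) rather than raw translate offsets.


A four-legged stool. The seat is a 277×303×23 mm slab whose top surface is at z = 400 mm; four round legs, each 40 mm in diameter, run from the floor (z = 0) to the underside of the seat, each leg's axis is inset half a diameter from the nearest pair of seat edges (so the leg's bounding box is flush with the corner).


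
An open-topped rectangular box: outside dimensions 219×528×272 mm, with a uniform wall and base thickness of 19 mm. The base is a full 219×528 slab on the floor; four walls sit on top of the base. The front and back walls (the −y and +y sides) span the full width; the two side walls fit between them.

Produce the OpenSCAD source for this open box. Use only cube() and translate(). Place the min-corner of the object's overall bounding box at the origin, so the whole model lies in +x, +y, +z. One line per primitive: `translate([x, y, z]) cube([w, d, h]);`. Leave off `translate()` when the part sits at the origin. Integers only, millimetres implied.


cube([219, 528, 19]);
translate([0, 0, 19]) cube([219, 19, 253]);
translate([0, 509, 19]) cube([219, 19, 253]);
translate([0, 19, 19]) cube([19, 490, 253]);
translate([200, 19, 19]) cube([19, 490, 253]);


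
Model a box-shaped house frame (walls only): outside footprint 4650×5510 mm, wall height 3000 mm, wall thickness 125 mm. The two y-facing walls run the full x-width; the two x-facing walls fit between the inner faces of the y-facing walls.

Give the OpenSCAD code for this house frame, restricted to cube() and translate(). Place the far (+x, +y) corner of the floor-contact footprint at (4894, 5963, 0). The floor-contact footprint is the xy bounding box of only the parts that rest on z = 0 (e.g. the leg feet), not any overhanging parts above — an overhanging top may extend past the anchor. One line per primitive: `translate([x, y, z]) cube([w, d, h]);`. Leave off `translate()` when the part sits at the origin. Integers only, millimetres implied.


translate([244, 453, 0]) cube([4650, 125, 3000]);
translate([244, 5838, 0]) cube([4650, 125, 3000]);
translate([244, 578, 0]) cube([125, 5260, 3000]);
translate([4769, 578, 0]) cube([125, 5260, 3000]);


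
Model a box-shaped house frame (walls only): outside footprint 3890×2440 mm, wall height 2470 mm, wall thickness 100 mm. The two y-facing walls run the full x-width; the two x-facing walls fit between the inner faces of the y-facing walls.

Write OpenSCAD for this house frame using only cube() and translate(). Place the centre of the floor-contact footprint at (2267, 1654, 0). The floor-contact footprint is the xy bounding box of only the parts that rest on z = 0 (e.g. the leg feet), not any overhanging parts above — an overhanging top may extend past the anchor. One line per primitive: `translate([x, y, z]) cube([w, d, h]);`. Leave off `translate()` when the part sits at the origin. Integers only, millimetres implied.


translate([322, 434, 0]) cube([3890, 100, 2470]);
translate([322, 2774, 0]) cube([3890, 100, 2470]);
translate([322, 534, 0]) cube([100, 2240, 2470]);
translate([4112, 534, 0]) cube([100, 2240, 2470]);


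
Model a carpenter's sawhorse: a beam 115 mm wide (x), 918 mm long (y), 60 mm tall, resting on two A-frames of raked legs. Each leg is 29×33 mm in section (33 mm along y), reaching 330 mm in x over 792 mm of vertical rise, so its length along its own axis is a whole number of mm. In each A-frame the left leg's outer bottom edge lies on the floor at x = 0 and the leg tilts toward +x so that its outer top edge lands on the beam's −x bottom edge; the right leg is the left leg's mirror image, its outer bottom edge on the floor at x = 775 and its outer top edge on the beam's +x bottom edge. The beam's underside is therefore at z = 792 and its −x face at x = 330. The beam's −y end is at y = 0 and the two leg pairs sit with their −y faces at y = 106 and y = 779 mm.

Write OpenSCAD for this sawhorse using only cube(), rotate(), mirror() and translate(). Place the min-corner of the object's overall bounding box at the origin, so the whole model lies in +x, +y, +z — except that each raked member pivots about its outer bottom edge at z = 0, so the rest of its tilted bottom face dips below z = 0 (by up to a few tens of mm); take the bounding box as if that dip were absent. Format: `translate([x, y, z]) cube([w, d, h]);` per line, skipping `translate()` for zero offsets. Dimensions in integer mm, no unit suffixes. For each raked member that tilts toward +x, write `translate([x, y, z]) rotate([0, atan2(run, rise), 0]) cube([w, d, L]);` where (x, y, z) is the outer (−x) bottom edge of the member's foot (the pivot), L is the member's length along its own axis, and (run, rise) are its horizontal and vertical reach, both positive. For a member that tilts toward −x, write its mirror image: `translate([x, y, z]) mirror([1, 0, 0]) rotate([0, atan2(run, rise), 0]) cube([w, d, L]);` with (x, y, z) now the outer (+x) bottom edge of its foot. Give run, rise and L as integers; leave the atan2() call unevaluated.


translate([330, 0, 792]) cube([115, 918, 60]);
translate([0, 106, 0]) rotate([0, atan2(330, 792), 0]) cube([29, 33, 858]);
translate([775, 106, 0]) mirror([1, 0, 0]) rotate([0, atan2(330, 792), 0]) cube([29, 33, 858]);
translate([0, 779, 0]) rotate([0, atan2(330, 792), 0]) cube([29, 33, 858]);
translate([775, 779, 0]) mirror([1, 0, 0]) rotate([0, atan2(330, 792), 0]) cube([29, 33, 858]);


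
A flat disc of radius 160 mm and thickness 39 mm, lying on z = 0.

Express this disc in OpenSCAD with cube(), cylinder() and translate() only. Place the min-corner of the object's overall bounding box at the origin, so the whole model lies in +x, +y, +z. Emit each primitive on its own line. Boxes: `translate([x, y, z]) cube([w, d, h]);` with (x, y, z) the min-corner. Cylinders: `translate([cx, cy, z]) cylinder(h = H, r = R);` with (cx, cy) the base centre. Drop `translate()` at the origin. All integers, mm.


translate([160, 160, 0]) cylinder(h = 39, r = 160);


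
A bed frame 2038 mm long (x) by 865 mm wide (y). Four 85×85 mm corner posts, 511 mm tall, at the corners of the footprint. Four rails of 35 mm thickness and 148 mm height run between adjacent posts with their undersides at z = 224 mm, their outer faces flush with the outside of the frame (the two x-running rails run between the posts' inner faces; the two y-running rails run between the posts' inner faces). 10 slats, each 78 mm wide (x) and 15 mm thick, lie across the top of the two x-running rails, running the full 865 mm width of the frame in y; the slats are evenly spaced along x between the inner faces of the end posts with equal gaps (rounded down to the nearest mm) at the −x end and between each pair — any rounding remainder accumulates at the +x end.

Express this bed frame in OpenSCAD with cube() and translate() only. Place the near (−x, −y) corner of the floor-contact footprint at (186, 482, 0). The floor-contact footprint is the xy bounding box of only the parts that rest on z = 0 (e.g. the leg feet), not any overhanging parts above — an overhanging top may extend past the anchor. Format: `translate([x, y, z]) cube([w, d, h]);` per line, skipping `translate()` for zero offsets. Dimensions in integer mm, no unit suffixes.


translate([186, 482, 0]) cube([85, 85, 511]);
translate([186, 1262, 0]) cube([85, 85, 511]);
translate([2139, 482, 0]) cube([85, 85, 511]);
translate([2139, 1262, 0]) cube([85, 85, 511]);
translate([271, 482, 224]) cube([1868, 35, 148]);
translate([271, 1312, 224]) cube([1868, 35, 148]);
translate([186, 567, 224]) cube([35, 695, 148]);
translate([2189, 567, 224]) cube([35, 695, 148]);
translate([369, 482, 372]) cube([78, 865, 15]);
translate([545, 482, 372]) cube([78, 865, 15]);
translate([721, 482, 372]) cube([78, 865, 15]);
translate([897, 482, 372]) cube([78, 865, 15]);
translate([1073, 482, 372]) cube([78, 865, 15]);
translate([1249, 482, 372]) cube([78, 865, 15]);
translate([1425, 482, 372]) cube([78, 865, 15]);
translate([1601, 482, 372]) cube([78, 865, 15]);
translate([1777, 482, 372]) cube([78, 865, 15]);
translate([1953, 482, 372]) cube([78, 865, 15]);


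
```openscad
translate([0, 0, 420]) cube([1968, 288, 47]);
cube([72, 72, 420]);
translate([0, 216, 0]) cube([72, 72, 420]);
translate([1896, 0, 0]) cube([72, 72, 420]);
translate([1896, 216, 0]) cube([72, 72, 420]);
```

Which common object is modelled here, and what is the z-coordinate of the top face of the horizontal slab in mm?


A bench. The seat-top height is 467 mm.

A long slab on four corner posts — a bench. The slab sits at z = 420 with thickness 47, so the top is 420 + 47 = 467 mm.


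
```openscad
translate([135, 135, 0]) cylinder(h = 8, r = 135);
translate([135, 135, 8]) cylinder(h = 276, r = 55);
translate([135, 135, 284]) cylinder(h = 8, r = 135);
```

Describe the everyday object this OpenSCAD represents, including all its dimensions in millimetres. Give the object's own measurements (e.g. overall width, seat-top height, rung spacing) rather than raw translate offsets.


A spool: two coaxial disc flanges of radius 135 mm and thickness 8 mm, joined by a core cylinder of radius 55 mm and height 276 mm. The lower flange rests on z = 0 and the three cylinders share a vertical axis.


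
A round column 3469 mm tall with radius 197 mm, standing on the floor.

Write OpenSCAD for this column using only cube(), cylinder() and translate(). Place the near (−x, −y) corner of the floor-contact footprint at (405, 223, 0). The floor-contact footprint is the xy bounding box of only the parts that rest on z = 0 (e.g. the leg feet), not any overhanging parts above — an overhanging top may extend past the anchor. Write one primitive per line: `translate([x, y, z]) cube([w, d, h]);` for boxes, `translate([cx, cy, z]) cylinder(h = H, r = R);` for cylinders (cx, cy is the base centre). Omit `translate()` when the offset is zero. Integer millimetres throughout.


translate([602, 420, 0]) cylinder(h = 3469, r = 197);


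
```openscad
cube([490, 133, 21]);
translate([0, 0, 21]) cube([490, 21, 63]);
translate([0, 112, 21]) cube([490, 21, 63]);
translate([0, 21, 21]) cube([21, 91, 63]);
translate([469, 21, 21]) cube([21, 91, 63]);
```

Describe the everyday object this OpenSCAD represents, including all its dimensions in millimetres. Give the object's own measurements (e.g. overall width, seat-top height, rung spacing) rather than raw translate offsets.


An open-topped rectangular box: outside dimensions 490×133×84 mm, with a uniform wall and base thickness of 21 mm. The base is a full 490×133 slab on the floor; four walls sit on top of the base. The front and back walls (the −y and +y sides) span the full width; the two side walls fit between them.


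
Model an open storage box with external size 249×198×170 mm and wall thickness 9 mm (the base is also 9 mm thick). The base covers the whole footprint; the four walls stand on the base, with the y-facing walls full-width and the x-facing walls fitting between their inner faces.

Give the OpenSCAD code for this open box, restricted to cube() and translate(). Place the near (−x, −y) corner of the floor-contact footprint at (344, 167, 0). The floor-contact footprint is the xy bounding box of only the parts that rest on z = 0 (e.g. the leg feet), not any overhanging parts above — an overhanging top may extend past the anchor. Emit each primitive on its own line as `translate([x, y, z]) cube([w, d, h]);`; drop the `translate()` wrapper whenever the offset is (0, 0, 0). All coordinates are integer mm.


translate([344, 167, 0]) cube([249, 198, 9]);
translate([344, 167, 9]) cube([249, 9, 161]);
translate([344, 356, 9]) cube([249, 9, 161]);
translate([344, 176, 9]) cube([9, 180, 161]);
translate([584, 176, 9]) cube([9, 180, 161]);


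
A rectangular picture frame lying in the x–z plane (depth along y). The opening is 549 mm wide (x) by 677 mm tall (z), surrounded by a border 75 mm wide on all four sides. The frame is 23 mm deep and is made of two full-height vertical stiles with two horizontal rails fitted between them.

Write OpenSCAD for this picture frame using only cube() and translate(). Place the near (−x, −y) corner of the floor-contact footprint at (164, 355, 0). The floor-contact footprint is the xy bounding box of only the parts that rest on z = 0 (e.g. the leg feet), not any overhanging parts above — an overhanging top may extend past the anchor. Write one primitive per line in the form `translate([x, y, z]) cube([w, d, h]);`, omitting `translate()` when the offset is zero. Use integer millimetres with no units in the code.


translate([164, 355, 0]) cube([75, 23, 827]);
translate([788, 355, 0]) cube([75, 23, 827]);
translate([239, 355, 0]) cube([549, 23, 75]);
translate([239, 355, 752]) cube([549, 23, 75]);


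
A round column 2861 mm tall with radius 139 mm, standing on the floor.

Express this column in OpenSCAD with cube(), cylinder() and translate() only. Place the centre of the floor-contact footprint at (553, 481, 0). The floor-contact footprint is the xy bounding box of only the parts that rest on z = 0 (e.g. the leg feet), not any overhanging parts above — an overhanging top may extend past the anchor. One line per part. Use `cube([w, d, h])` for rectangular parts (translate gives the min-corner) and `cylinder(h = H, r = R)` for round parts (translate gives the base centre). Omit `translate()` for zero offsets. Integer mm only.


translate([553, 481, 0]) cylinder(h = 2861, r = 139);


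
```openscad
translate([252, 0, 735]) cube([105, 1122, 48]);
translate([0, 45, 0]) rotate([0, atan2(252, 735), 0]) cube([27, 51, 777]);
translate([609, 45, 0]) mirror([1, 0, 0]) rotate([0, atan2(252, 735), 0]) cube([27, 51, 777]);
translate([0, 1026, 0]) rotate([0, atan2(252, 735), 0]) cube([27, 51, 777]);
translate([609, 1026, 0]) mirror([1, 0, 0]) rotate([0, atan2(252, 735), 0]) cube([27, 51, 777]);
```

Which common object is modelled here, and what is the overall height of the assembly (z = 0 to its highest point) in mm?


A sawhorse. The overall height is 783 mm.

A beam across two mirrored pairs of raked legs — a sawhorse. The beam's underside is at z = 735 (matching the legs' vertical rise in atan2(252, 735)) and the beam is 48 mm tall, so its top is at 735 + 48 = 783 mm. The raked legs top out at the beam's underside, so that is the highest point.


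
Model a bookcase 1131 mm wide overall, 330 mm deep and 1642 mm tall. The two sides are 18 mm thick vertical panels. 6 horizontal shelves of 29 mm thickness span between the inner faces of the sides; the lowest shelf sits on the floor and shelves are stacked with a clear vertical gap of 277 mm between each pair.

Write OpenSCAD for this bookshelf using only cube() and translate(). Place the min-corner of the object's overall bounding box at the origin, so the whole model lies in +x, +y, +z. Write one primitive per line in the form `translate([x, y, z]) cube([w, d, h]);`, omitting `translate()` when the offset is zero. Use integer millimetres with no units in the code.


cube([18, 330, 1642]);
translate([1113, 0, 0]) cube([18, 330, 1642]);
translate([18, 0, 0]) cube([1095, 330, 29]);
translate([18, 0, 306]) cube([1095, 330, 29]);
translate([18, 0, 612]) cube([1095, 330, 29]);
translate([18, 0, 918]) cube([1095, 330, 29]);
translate([18, 0, 1224]) cube([1095, 330, 29]);
translate([18, 0, 1530]) cube([1095, 330, 29]);


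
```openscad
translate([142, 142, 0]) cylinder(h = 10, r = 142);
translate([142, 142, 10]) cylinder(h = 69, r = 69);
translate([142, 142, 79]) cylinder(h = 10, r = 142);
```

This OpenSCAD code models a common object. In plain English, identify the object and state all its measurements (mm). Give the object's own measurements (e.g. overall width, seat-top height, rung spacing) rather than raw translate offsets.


A spool: two coaxial disc flanges of radius 142 mm and thickness 10 mm, joined by a core cylinder of radius 69 mm and height 69 mm. The lower flange rests on z = 0 and the three cylinders share a vertical axis.


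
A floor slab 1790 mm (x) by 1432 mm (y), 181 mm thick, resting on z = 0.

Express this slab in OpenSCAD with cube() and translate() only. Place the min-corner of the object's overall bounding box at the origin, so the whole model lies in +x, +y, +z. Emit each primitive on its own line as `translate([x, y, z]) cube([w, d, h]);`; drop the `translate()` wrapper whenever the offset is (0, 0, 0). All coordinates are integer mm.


cube([1790, 1432, 181]);


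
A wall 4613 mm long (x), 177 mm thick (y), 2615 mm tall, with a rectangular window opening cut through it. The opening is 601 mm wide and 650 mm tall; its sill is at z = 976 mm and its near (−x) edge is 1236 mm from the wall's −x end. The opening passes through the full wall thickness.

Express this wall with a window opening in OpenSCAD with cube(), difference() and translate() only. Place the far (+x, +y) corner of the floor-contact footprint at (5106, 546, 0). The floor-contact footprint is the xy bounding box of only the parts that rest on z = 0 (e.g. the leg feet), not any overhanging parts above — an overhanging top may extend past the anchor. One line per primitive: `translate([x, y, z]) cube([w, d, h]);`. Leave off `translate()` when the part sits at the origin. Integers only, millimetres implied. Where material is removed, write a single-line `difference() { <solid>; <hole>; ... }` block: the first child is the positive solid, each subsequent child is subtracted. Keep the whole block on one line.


difference() { translate([493, 369, 0]) cube([4613, 177, 2615]); translate([1729, 369, 976]) cube([601, 177, 650]); }


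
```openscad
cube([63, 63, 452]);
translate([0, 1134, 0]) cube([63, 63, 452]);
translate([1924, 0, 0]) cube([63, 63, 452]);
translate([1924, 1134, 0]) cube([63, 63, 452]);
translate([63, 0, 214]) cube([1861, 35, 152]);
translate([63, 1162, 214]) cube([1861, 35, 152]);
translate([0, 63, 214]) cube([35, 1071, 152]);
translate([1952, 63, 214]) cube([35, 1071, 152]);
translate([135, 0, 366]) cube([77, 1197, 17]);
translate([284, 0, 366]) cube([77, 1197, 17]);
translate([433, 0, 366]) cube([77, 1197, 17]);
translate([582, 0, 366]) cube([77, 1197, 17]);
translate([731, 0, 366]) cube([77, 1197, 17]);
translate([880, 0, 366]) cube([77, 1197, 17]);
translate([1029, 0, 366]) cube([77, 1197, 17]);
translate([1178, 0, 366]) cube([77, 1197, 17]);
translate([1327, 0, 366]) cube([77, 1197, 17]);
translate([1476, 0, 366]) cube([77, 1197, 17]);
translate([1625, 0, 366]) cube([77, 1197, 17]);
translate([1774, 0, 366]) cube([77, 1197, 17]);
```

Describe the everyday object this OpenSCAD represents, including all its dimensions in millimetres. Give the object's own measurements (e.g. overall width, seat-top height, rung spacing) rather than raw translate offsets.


A bed frame 1987 mm long (x) by 1197 mm wide (y). Four 63×63 mm corner posts, 452 mm tall, at the corners of the footprint. Four rails of 35 mm thickness and 152 mm height run between adjacent posts with their undersides at z = 214 mm, their outer faces flush with the outside of the frame (the two x-running rails run between the posts' inner faces; the two y-running rails run between the posts' inner faces). 12 slats, each 77 mm wide (x) and 17 mm thick, lie across the top of the two x-running rails, running the full 1197 mm width of the frame in y; along x they sit between the end posts with a 72 mm gap after the −x posts and between neighbouring slats, leaving 73 mm before the +x posts.
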